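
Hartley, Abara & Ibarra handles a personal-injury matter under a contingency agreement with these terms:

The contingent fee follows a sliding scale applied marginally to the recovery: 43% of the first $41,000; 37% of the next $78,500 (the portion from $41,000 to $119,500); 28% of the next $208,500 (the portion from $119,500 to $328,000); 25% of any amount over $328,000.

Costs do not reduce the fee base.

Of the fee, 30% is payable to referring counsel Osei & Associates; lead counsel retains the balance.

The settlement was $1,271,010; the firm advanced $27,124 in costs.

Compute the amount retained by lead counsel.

$238,565.25

Fee base is the gross recovery, $1,271,010; costs are reimbursed separately.
First $41,000 at 43% = $17,630.00
Next $78,500 at 37% = $29,045.00
Next $208,500 at 28% = $58,380.00
Remaining $943,010 at 25% = $235,752.50
Fee: $17,630.00 + $29,045.00 + $58,380.00 + $235,752.50 = $340,807.50
Referral share: 30% of $340,807.50 = $102,242.25; lead counsel retains $340,807.50 − $102,242.25 = $238,565.25.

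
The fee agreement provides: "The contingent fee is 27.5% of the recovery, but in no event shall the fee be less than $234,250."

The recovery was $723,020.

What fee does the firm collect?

$234,250.00

27.5% of $723,020 = $198,830.50
That is below the $234,250 minimum, so the minimum applies.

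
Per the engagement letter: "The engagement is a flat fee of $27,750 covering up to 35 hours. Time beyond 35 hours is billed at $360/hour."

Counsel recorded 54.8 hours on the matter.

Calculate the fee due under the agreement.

$34,878.00

Flat fee: $27,750.00
Excess hours: 54.8 − 35 = 19.8
Overrun: 19.8 × $360 = $7,128.00
Total: $27,750.00 + $7,128.00 = $34,878.00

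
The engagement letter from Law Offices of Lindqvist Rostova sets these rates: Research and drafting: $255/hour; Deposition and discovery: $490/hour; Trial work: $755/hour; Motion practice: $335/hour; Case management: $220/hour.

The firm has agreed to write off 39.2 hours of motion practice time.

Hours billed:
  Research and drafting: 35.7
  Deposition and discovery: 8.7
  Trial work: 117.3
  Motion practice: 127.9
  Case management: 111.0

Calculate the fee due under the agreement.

Research and drafting: 35.7 × $255 = $9,103.50
Deposition and discovery: 8.7 × $490 = $4,263.00
Trial work: 117.3 × $755 = $88,561.50
Motion practice: 127.9 × $335 = $42,846.50
Case management: 111.0 × $220 = $24,420.00
Subtotal: $169,194.50
Write-off: 39.2 × $335 = $13,132.00
Total: $169,194.50 − $13,132.00 = $156,062.50

$156,062.50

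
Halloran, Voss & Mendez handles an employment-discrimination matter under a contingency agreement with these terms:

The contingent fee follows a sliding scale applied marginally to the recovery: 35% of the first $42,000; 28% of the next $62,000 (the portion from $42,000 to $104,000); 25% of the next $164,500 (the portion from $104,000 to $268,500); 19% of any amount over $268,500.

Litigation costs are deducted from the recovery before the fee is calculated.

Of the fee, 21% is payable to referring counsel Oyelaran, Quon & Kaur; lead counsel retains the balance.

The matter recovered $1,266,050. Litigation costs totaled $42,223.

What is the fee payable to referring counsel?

$53,486.40

Fee base (net of costs): $1,266,050 − $42,223 = $1,223,827
First $42,000 at 35% = $14,700.00
Next $62,000 at 28% = $17,360.00
Next $164,500 at 25% = $41,125.00
Remaining $955,327 at 19% = $181,512.13
Fee: $14,700.00 + $17,360.00 + $41,125.00 + $181,512.13 = $254,697.13
Referral share: 21% of $254,697.13 = $53,486.40; lead counsel retains $254,697.13 − $53,486.40 = $201,210.73.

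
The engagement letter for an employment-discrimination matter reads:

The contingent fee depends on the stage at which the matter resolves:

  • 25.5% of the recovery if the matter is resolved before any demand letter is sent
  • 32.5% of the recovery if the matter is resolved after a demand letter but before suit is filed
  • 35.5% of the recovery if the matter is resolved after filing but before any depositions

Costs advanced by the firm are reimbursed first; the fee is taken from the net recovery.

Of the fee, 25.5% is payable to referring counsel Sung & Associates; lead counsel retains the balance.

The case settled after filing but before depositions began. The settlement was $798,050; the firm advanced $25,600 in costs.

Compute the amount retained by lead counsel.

Fee base (net of costs): $798,050 − $25,600 = $772,450
The matter settled after filing but before depositions began, so the 35.5% rate applies.
$772,450 × 35.5% = $274,219.75
Referral share: 25.5% of $274,219.75 = $69,926.04; lead counsel retains $274,219.75 − $69,926.04 = $204,293.71.

$204,293.71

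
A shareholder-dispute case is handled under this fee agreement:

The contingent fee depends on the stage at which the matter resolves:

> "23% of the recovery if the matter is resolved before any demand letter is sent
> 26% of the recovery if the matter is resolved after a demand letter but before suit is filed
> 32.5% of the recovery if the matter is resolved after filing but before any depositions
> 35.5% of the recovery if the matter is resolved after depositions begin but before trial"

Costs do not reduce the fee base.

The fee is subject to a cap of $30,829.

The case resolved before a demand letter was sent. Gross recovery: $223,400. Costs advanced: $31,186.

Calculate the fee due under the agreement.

$30,829.00

Fee base is the gross recovery, $223,400; costs are reimbursed separately.
The matter resolved before a demand letter was sent, so the 23% rate applies.
$223,400 × 23% = $51,382.00
$51,382.00 exceeds the $30,829 cap, so the fee is capped at $30,829.00.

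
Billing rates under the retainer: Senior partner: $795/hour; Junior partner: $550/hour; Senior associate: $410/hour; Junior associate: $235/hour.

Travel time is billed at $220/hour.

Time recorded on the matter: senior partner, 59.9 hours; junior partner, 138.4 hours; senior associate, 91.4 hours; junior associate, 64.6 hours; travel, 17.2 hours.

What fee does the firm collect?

$180,179.50

Senior partner: 59.9 × $795 = $47,620.50
Junior partner: 138.4 × $550 = $76,120.00
Senior associate: 91.4 × $410 = $37,474.00
Junior associate: 64.6 × $235 = $15,181.00
Subtotal: $47,620.50 + $76,120.00 + $37,474.00 + $15,181.00 = $176,395.50
Travel: 17.2 × $220 = $3,784.00
Total: $176,395.50 + $3,784.00 = $180,179.50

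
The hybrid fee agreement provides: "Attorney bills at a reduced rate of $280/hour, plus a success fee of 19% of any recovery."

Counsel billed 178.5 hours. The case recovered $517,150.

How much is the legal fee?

Hourly: 178.5 × $280 = $49,980.00
Success fee: 19% of $517,150 = $98,258.50
Total: $49,980.00 + $98,258.50 = $148,238.50

$148,238.50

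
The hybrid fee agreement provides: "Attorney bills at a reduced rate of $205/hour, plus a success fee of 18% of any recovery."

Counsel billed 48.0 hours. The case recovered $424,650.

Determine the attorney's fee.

$86,277.00

Hourly: 48.0 × $205 = $9,840.00
Success fee: 18% of $424,650 = $76,437.00
Total: $9,840.00 + $76,437.00 = $86,277.00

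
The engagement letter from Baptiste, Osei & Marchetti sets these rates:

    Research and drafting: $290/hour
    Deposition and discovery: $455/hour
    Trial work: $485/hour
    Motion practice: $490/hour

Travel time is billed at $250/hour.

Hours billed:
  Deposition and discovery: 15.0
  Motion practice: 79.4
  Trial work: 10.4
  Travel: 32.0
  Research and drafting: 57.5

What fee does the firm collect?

Research and drafting: 57.5 × $290 = $16,675.00
Deposition and discovery: 15.0 × $455 = $6,825.00
Trial work: 10.4 × $485 = $5,044.00
Motion practice: 79.4 × $490 = $38,906.00
Subtotal: $16,675.00 + $6,825.00 + $5,044.00 + $38,906.00 = $67,450.00
Travel: 32.0 × $250 = $8,000.00
Total: $67,450.00 + $8,000.00 = $75,450.00

$75,450.00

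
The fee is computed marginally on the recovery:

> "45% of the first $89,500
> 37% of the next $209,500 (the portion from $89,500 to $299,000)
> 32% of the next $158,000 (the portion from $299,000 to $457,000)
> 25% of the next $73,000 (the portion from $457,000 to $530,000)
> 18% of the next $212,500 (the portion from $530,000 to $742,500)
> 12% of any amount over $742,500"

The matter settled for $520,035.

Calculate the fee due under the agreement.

$184,108.75

First $89,500 at 45% = $40,275.00
Next $209,500 at 37% = $77,515.00
Next $158,000 at 32% = $50,560.00
Remaining $63,035 at 25% = $15,758.75
Fee: $40,275.00 + $77,515.00 + $50,560.00 + $15,758.75 = $184,108.75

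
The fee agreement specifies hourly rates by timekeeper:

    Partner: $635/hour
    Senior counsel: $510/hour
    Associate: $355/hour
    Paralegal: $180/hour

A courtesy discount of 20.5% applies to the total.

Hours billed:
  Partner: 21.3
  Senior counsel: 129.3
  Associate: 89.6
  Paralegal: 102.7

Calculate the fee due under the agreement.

Partner: 21.3 × $635 = $13,525.50
Senior counsel: 129.3 × $510 = $65,943.00
Associate: 89.6 × $355 = $31,808.00
Paralegal: 102.7 × $180 = $18,486.00
Subtotal: $129,762.50
Less 20.5% discount: −$26,601.31
Total: $129,762.50 − $26,601.31 = $103,161.19

$103,161.19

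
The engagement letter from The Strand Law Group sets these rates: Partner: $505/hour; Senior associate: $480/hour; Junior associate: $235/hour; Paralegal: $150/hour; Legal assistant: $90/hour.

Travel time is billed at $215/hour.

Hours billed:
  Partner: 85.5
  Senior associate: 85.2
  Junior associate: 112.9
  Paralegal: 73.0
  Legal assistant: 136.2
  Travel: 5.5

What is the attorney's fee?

$134,995.50

Partner: 85.5 × $505 = $43,177.50
Senior associate: 85.2 × $480 = $40,896.00
Junior associate: 112.9 × $235 = $26,531.50
Paralegal: 73.0 × $150 = $10,950.00
Legal assistant: 136.2 × $90 = $12,258.00
Subtotal: $43,177.50 + $40,896.00 + $26,531.50 + $10,950.00 + $12,258.00 = $133,813.00
Travel: 5.5 × $215 = $1,182.50
Total: $133,813.00 + $1,182.50 = $134,995.50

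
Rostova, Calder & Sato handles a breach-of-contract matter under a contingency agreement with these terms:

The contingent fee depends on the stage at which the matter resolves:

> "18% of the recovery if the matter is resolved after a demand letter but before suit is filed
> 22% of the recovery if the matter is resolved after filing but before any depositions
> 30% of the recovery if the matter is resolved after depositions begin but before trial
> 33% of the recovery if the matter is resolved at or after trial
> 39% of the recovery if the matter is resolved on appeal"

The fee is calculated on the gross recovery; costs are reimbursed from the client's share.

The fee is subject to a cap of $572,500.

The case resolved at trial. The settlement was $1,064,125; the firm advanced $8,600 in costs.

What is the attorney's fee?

$351,161.25

Fee base is the gross recovery, $1,064,125; costs are reimbursed separately.
The matter resolved at trial, so the 33% rate applies.
$1,064,125 × 33% = $351,161.25
$351,161.25 is under the $572,500 cap.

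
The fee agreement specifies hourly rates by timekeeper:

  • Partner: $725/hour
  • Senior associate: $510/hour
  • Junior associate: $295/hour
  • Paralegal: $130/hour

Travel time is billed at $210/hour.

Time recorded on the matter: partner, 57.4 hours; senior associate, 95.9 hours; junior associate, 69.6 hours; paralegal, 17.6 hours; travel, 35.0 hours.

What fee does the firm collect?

Partner: 57.4 × $725 = $41,615.00
Senior associate: 95.9 × $510 = $48,909.00
Junior associate: 69.6 × $295 = $20,532.00
Paralegal: 17.6 × $130 = $2,288.00
Subtotal: $41,615.00 + $48,909.00 + $20,532.00 + $2,288.00 = $113,344.00
Travel: 35.0 × $210 = $7,350.00
Total: $113,344.00 + $7,350.00 = $120,694.00

$120,694.00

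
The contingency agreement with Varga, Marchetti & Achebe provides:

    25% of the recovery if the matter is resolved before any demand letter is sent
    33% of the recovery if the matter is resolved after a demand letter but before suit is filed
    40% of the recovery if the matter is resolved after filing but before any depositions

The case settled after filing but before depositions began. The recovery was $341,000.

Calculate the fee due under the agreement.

$136,400.00

The matter settled after filing but before depositions began, so the 40% rate applies.
$341,000 × 40% = $136,400.00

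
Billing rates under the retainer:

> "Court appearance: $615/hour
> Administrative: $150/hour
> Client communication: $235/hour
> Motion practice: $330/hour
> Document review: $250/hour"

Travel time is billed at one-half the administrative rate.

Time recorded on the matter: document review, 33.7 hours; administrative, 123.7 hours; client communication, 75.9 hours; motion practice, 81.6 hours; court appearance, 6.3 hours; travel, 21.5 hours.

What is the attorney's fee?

Court appearance: 6.3 × $615 = $3,874.50
Administrative: 123.7 × $150 = $18,555.00
Client communication: 75.9 × $235 = $17,836.50
Motion practice: 81.6 × $330 = $26,928.00
Document review: 33.7 × $250 = $8,425.00
Subtotal: $3,874.50 + $18,555.00 + $17,836.50 + $26,928.00 + $8,425.00 = $75,619.00
Travel: 21.5 × ($150 ÷ 2) = 21.5 × $75.00 = $1,612.50
Total: $75,619.00 + $1,612.50 = $77,231.50

$77,231.50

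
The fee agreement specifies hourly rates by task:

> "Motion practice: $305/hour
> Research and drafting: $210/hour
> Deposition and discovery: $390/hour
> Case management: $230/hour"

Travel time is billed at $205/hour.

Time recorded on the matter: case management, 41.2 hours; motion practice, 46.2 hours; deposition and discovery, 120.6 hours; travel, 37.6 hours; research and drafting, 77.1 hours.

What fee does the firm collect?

$94,500.00

Motion practice: 46.2 × $305 = $14,091.00
Research and drafting: 77.1 × $210 = $16,191.00
Deposition and discovery: 120.6 × $390 = $47,034.00
Case management: 41.2 × $230 = $9,476.00
Subtotal: $14,091.00 + $16,191.00 + $47,034.00 + $9,476.00 = $86,792.00
Travel: 37.6 × $205 = $7,708.00
Total: $86,792.00 + $7,708.00 = $94,500.00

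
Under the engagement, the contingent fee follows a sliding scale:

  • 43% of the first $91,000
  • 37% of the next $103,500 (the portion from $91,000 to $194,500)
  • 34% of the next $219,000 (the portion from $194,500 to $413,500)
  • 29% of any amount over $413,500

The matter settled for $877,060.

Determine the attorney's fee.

$286,317.40

First $91,000 at 43% = $39,130.00
Next $103,500 at 37% = $38,295.00
Next $219,000 at 34% = $74,460.00
Remaining $463,560 at 29% = $134,432.40
Fee: $39,130.00 + $38,295.00 + $74,460.00 + $134,432.40 = $286,317.40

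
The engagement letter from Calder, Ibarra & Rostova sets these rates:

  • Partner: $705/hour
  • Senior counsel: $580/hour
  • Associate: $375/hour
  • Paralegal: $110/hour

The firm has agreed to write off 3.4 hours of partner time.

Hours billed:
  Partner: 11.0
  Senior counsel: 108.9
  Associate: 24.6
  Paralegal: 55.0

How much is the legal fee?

Partner: 11.0 × $705 = $7,755.00
Senior counsel: 108.9 × $580 = $63,162.00
Associate: 24.6 × $375 = $9,225.00
Paralegal: 55.0 × $110 = $6,050.00
Subtotal: $86,192.00
Write-off: 3.4 × $705 = $2,397.00
Total: $86,192.00 − $2,397.00 = $83,795.00

$83,795.00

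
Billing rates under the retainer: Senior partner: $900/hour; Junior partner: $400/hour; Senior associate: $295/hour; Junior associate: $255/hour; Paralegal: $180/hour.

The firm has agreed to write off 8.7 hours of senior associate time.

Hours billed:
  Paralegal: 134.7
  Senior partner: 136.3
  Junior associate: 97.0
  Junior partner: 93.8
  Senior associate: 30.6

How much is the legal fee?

$215,631.50

Senior partner: 136.3 × $900 = $122,670.00
Junior partner: 93.8 × $400 = $37,520.00
Senior associate: 30.6 × $295 = $9,027.00
Junior associate: 97.0 × $255 = $24,735.00
Paralegal: 134.7 × $180 = $24,246.00
Subtotal: $218,198.00
Write-off: 8.7 × $295 = $2,566.50
Total: $218,198.00 − $2,566.50 = $215,631.50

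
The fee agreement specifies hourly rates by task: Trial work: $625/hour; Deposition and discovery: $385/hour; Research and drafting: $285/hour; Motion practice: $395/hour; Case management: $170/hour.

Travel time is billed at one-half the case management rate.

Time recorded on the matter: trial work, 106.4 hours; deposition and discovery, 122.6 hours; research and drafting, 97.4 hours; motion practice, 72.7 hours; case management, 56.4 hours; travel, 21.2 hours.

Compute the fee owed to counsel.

Trial work: 106.4 × $625 = $66,500.00
Deposition and discovery: 122.6 × $385 = $47,201.00
Research and drafting: 97.4 × $285 = $27,759.00
Motion practice: 72.7 × $395 = $28,716.50
Case management: 56.4 × $170 = $9,588.00
Subtotal: $66,500.00 + $47,201.00 + $27,759.00 + $28,716.50 + $9,588.00 = $179,764.50
Travel: 21.2 × ($170 ÷ 2) = 21.2 × $85.00 = $1,802.00
Total: $179,764.50 + $1,802.00 = $181,566.50

$181,566.50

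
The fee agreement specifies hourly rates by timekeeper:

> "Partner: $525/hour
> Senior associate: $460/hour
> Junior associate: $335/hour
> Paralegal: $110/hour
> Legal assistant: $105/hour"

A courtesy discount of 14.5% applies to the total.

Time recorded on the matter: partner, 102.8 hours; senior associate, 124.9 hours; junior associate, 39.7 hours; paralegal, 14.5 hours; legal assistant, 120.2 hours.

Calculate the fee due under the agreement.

$118,793.27

Partner: 102.8 × $525 = $53,970.00
Senior associate: 124.9 × $460 = $57,454.00
Junior associate: 39.7 × $335 = $13,299.50
Paralegal: 14.5 × $110 = $1,595.00
Legal assistant: 120.2 × $105 = $12,621.00
Subtotal: $138,939.50
Less 14.5% discount: −$20,146.23
Total: $138,939.50 − $20,146.23 = $118,793.27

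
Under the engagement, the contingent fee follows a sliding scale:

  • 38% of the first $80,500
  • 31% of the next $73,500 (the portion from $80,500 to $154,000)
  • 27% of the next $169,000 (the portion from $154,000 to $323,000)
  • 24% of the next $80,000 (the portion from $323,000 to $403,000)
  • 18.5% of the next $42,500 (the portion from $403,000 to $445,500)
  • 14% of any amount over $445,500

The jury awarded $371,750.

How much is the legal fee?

$110,705.00

First $80,500 at 38% = $30,590.00
Next $73,500 at 31% = $22,785.00
Next $169,000 at 27% = $45,630.00
Remaining $48,750 at 24% = $11,700.00
Fee: $30,590.00 + $22,785.00 + $45,630.00 + $11,700.00 = $110,705.00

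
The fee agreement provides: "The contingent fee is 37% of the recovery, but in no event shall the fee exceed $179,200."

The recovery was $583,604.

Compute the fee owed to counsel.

37% of $583,604 = $215,933.48
That exceeds the $179,200 cap, so the fee is capped at $179,200.

$179,200.00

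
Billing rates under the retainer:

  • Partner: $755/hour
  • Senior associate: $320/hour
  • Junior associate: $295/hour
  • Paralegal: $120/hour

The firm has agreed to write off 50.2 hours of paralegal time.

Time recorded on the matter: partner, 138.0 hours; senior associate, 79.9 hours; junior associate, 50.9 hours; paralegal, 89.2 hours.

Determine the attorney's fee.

Partner: 138.0 × $755 = $104,190.00
Senior associate: 79.9 × $320 = $25,568.00
Junior associate: 50.9 × $295 = $15,015.50
Paralegal: 89.2 × $120 = $10,704.00
Subtotal: $155,477.50
Write-off: 50.2 × $120 = $6,024.00
Total: $155,477.50 − $6,024.00 = $149,453.50

$149,453.50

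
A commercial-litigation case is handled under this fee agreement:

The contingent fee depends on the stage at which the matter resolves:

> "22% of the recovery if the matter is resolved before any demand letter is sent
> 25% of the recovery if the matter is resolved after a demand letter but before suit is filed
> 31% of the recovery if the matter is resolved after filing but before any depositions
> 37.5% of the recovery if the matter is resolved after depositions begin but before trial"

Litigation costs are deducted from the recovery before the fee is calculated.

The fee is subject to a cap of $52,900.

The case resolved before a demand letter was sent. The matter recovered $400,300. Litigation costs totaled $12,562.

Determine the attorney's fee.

$52,900.00

Fee base (net of costs): $400,300 − $12,562 = $387,738
The matter resolved before a demand letter was sent, so the 22% rate applies.
$387,738 × 22% = $85,302.36
$85,302.36 exceeds the $52,900 cap, so the fee is capped at $52,900.00.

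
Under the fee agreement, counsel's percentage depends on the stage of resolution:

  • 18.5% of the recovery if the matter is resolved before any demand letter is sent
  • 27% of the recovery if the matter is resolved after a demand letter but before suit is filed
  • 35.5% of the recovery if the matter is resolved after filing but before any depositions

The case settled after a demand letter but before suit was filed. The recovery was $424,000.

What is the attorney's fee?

The matter settled after a demand letter but before suit was filed, so the 27% rate applies.
$424,000 × 27% = $114,480.00

$114,480.00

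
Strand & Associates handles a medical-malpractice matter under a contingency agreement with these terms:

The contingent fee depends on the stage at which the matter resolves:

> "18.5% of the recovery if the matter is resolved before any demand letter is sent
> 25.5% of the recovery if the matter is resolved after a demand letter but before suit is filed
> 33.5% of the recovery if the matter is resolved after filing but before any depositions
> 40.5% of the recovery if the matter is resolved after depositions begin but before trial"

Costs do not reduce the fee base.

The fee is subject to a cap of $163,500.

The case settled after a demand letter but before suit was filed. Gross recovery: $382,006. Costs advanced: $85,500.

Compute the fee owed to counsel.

$97,411.53

Fee base is the gross recovery, $382,006; costs are reimbursed separately.
The matter settled after a demand letter but before suit was filed, so the 25.5% rate applies.
$382,006 × 25.5% = $97,411.53
$97,411.53 is under the $163,500 cap.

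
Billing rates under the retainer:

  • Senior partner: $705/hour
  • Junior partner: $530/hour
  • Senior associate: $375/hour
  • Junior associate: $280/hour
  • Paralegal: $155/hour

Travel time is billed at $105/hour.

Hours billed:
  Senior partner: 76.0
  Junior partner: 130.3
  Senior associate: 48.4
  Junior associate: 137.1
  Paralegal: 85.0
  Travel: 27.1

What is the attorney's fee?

$195,197.50

Senior partner: 76.0 × $705 = $53,580.00
Junior partner: 130.3 × $530 = $69,059.00
Senior associate: 48.4 × $375 = $18,150.00
Junior associate: 137.1 × $280 = $38,388.00
Paralegal: 85.0 × $155 = $13,175.00
Subtotal: $53,580.00 + $69,059.00 + $18,150.00 + $38,388.00 + $13,175.00 = $192,352.00
Travel: 27.1 × $105 = $2,845.50
Total: $192,352.00 + $2,845.50 = $195,197.50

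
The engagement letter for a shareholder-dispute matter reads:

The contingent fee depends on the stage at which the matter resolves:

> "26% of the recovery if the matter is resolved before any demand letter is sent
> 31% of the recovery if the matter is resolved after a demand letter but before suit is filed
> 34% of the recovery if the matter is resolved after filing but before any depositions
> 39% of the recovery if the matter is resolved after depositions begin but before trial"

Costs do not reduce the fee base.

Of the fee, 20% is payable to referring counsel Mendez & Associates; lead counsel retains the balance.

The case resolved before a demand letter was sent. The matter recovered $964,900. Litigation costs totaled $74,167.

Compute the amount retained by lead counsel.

Fee base is the gross recovery, $964,900; costs are reimbursed separately.
The matter resolved before a demand letter was sent, so the 26% rate applies.
$964,900 × 26% = $250,874.00
Referral share: 20% of $250,874.00 = $50,174.80; lead counsel retains $250,874.00 − $50,174.80 = $200,699.20.

$200,699.20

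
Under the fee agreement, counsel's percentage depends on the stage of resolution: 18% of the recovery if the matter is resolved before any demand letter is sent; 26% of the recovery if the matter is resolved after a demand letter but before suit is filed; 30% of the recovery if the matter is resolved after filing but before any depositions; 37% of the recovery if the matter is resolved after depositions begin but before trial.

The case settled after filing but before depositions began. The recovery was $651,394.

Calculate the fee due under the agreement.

$195,418.20

The matter settled after filing but before depositions began, so the 30% rate applies.
$651,394 × 30% = $195,418.20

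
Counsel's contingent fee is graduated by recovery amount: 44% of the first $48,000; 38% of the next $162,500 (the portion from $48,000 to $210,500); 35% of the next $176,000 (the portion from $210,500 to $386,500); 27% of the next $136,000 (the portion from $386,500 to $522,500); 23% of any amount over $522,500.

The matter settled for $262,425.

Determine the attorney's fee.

First $48,000 at 44% = $21,120.00
Next $162,500 at 38% = $61,750.00
Remaining $51,925 at 35% = $18,173.75
Fee: $21,120.00 + $61,750.00 + $18,173.75 = $101,043.75

$101,043.75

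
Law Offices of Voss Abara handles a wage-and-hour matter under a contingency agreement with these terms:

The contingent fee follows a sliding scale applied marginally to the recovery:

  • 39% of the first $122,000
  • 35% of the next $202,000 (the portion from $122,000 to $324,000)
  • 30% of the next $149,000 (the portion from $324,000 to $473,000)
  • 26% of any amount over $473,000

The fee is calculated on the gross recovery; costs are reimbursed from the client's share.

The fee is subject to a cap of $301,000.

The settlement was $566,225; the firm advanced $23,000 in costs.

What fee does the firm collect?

Fee base is the gross recovery, $566,225; costs are reimbursed separately.
First $122,000 at 39% = $47,580.00
Next $202,000 at 35% = $70,700.00
Next $149,000 at 30% = $44,700.00
Remaining $93,225 at 26% = $24,238.50
Fee: $47,580.00 + $70,700.00 + $44,700.00 + $24,238.50 = $187,218.50
$187,218.50 is under the $301,000 cap.

$187,218.50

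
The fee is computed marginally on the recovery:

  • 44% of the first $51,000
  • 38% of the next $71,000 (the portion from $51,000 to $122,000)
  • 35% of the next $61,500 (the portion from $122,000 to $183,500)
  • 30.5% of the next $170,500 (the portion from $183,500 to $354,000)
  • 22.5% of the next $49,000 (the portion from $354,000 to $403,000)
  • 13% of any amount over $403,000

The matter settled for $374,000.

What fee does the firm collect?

First $51,000 at 44% = $22,440.00
Next $71,000 at 38% = $26,980.00
Next $61,500 at 35% = $21,525.00
Next $170,500 at 30.5% = $52,002.50
Remaining $20,000 at 22.5% = $4,500.00
Fee: $22,440.00 + $26,980.00 + $21,525.00 + $52,002.50 + $4,500.00 = $127,447.50

$127,447.50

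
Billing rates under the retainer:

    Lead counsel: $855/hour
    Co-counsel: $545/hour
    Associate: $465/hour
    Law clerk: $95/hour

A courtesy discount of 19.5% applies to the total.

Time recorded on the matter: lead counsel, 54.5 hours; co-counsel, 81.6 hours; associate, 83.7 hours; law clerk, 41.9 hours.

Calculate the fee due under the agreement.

Lead counsel: 54.5 × $855 = $46,597.50
Co-counsel: 81.6 × $545 = $44,472.00
Associate: 83.7 × $465 = $38,920.50
Law clerk: 41.9 × $95 = $3,980.50
Subtotal: $133,970.50
Less 19.5% discount: −$26,124.25
Total: $133,970.50 − $26,124.25 = $107,846.25

$107,846.25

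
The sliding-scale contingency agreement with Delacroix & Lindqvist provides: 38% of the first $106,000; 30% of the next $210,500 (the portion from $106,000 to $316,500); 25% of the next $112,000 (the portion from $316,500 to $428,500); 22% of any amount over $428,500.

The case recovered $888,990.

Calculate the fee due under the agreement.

First $106,000 at 38% = $40,280.00
Next $210,500 at 30% = $63,150.00
Next $112,000 at 25% = $28,000.00
Remaining $460,490 at 22% = $101,307.80
Fee: $40,280.00 + $63,150.00 + $28,000.00 + $101,307.80 = $232,737.80

$232,737.80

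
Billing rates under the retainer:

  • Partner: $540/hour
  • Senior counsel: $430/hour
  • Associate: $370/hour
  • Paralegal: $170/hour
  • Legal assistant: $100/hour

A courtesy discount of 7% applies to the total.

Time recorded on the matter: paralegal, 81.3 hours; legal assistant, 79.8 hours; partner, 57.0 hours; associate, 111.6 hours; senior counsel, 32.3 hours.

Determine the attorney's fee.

$100,218.66

Partner: 57.0 × $540 = $30,780.00
Senior counsel: 32.3 × $430 = $13,889.00
Associate: 111.6 × $370 = $41,292.00
Paralegal: 81.3 × $170 = $13,821.00
Legal assistant: 79.8 × $100 = $7,980.00
Subtotal: $107,762.00
Less 7% discount: −$7,543.34
Total: $107,762.00 − $7,543.34 = $100,218.66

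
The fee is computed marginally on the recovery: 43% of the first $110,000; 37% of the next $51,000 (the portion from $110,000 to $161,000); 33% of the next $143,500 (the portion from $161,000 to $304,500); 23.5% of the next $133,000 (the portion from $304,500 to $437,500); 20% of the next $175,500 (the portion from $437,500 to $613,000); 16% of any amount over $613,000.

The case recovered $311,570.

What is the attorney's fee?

$115,186.45

First $110,000 at 43% = $47,300.00
Next $51,000 at 37% = $18,870.00
Next $143,500 at 33% = $47,355.00
Remaining $7,070 at 23.5% = $1,661.45
Fee: $47,300.00 + $18,870.00 + $47,355.00 + $1,661.45 = $115,186.45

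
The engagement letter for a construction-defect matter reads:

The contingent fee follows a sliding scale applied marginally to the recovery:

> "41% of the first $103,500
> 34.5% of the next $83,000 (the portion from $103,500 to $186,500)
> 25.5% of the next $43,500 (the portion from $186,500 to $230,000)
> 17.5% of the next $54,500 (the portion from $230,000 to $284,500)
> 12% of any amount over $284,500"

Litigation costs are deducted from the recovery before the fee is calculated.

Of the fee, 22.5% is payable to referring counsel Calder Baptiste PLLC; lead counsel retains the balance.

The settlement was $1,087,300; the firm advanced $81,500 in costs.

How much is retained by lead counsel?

Fee base (net of costs): $1,087,300 − $81,500 = $1,005,800
First $103,500 at 41% = $42,435.00
Next $83,000 at 34.5% = $28,635.00
Next $43,500 at 25.5% = $11,092.50
Next $54,500 at 17.5% = $9,537.50
Remaining $721,300 at 12% = $86,556.00
Fee: $42,435.00 + $28,635.00 + $11,092.50 + $9,537.50 + $86,556.00 = $178,256.00
Referral share: 22.5% of $178,256.00 = $40,107.60; lead counsel retains $178,256.00 − $40,107.60 = $138,148.40.

$138,148.40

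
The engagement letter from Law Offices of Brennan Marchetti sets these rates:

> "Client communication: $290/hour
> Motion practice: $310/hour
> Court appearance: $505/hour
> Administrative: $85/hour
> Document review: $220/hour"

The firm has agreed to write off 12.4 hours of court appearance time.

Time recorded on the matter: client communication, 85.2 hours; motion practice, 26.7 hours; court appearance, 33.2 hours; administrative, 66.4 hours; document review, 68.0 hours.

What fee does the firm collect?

$64,093.00

Client communication: 85.2 × $290 = $24,708.00
Motion practice: 26.7 × $310 = $8,277.00
Court appearance: 33.2 × $505 = $16,766.00
Administrative: 66.4 × $85 = $5,644.00
Document review: 68.0 × $220 = $14,960.00
Subtotal: $70,355.00
Write-off: 12.4 × $505 = $6,262.00
Total: $70,355.00 − $6,262.00 = $64,093.00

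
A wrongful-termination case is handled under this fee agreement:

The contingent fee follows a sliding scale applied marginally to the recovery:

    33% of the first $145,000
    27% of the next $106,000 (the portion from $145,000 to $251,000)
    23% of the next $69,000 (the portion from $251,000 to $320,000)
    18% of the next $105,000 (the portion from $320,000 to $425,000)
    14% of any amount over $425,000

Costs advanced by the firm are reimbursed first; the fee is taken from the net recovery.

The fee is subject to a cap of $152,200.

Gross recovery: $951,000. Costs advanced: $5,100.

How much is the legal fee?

$152,200.00

Fee base (net of costs): $951,000 − $5,100 = $945,900
First $145,000 at 33% = $47,850.00
Next $106,000 at 27% = $28,620.00
Next $69,000 at 23% = $15,870.00
Next $105,000 at 18% = $18,900.00
Remaining $520,900 at 14% = $72,926.00
Fee: $47,850.00 + $28,620.00 + $15,870.00 + $18,900.00 + $72,926.00 = $184,166.00
$184,166.00 exceeds the $152,200 cap, so the fee is capped at $152,200.00.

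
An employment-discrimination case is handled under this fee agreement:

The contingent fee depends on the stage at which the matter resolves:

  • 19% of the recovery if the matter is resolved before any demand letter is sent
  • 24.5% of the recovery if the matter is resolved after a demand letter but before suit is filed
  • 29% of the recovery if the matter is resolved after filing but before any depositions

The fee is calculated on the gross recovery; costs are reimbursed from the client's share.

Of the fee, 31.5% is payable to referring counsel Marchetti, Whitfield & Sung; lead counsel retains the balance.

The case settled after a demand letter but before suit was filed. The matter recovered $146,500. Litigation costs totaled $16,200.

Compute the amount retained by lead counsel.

Fee base is the gross recovery, $146,500; costs are reimbursed separately.
The matter settled after a demand letter but before suit was filed, so the 24.5% rate applies.
$146,500 × 24.5% = $35,892.50
Referral share: 31.5% of $35,892.50 = $11,306.14; lead counsel retains $35,892.50 − $11,306.14 = $24,586.36.

$24,586.36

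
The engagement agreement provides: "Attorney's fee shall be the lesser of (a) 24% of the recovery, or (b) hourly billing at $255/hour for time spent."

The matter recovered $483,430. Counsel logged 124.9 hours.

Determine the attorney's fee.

(a) 24% of $483,430 = $116,023.20
(b) 124.9 × $255 = $31,849.50
The lesser is (b): $31,849.50.

$31,849.50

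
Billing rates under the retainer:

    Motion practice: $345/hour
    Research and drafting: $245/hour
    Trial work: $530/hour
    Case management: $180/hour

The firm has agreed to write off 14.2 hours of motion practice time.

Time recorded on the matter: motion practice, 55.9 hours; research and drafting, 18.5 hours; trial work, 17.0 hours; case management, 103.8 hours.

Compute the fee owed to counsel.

Motion practice: 55.9 × $345 = $19,285.50
Research and drafting: 18.5 × $245 = $4,532.50
Trial work: 17.0 × $530 = $9,010.00
Case management: 103.8 × $180 = $18,684.00
Subtotal: $51,512.00
Write-off: 14.2 × $345 = $4,899.00
Total: $51,512.00 − $4,899.00 = $46,613.00

$46,613.00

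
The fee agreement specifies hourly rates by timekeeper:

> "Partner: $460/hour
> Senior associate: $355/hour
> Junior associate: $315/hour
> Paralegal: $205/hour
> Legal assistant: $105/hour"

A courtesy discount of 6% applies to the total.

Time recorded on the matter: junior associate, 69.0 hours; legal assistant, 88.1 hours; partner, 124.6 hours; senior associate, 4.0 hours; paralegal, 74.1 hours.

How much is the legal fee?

$98,617.28

Partner: 124.6 × $460 = $57,316.00
Senior associate: 4.0 × $355 = $1,420.00
Junior associate: 69.0 × $315 = $21,735.00
Paralegal: 74.1 × $205 = $15,190.50
Legal assistant: 88.1 × $105 = $9,250.50
Subtotal: $104,912.00
Less 6% discount: −$6,294.72
Total: $104,912.00 − $6,294.72 = $98,617.28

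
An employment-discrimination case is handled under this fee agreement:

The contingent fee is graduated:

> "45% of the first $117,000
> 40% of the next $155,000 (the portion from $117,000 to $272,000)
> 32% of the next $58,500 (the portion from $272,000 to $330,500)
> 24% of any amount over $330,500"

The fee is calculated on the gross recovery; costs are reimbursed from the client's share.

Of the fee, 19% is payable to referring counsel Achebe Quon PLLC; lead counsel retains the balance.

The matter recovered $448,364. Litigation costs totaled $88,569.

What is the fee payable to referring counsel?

$30,714.90

Fee base is the gross recovery, $448,364; costs are reimbursed separately.
First $117,000 at 45% = $52,650.00
Next $155,000 at 40% = $62,000.00
Next $58,500 at 32% = $18,720.00
Remaining $117,864 at 24% = $28,287.36
Fee: $52,650.00 + $62,000.00 + $18,720.00 + $28,287.36 = $161,657.36
Referral share: 19% of $161,657.36 = $30,714.90; lead counsel retains $161,657.36 − $30,714.90 = $130,942.46.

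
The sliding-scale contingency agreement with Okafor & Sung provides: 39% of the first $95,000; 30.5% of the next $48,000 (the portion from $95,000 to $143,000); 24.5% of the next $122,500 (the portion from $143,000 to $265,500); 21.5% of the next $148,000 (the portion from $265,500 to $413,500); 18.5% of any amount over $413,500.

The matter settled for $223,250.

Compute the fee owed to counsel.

First $95,000 at 39% = $37,050.00
Next $48,000 at 30.5% = $14,640.00
Remaining $80,250 at 24.5% = $19,661.25
Fee: $37,050.00 + $14,640.00 + $19,661.25 = $71,351.25

$71,351.25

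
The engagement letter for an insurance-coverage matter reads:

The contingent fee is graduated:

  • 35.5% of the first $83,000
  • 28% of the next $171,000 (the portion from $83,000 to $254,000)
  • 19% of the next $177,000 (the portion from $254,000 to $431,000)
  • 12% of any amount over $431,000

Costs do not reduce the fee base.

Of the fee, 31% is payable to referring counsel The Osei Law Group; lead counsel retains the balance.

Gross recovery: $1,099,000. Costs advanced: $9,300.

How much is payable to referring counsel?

$59,251.85

Fee base is the gross recovery, $1,099,000; costs are reimbursed separately.
First $83,000 at 35.5% = $29,465.00
Next $171,000 at 28% = $47,880.00
Next $177,000 at 19% = $33,630.00
Remaining $668,000 at 12% = $80,160.00
Fee: $29,465.00 + $47,880.00 + $33,630.00 + $80,160.00 = $191,135.00
Referral share: 31% of $191,135.00 = $59,251.85; lead counsel retains $191,135.00 − $59,251.85 = $131,883.15.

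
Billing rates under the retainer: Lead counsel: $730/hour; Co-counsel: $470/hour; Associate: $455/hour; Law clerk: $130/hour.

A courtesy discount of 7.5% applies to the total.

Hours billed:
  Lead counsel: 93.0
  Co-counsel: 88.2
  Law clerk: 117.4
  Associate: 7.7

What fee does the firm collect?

Lead counsel: 93.0 × $730 = $67,890.00
Co-counsel: 88.2 × $470 = $41,454.00
Associate: 7.7 × $455 = $3,503.50
Law clerk: 117.4 × $130 = $15,262.00
Subtotal: $128,109.50
Less 7.5% discount: −$9,608.21
Total: $128,109.50 − $9,608.21 = $118,501.29

$118,501.29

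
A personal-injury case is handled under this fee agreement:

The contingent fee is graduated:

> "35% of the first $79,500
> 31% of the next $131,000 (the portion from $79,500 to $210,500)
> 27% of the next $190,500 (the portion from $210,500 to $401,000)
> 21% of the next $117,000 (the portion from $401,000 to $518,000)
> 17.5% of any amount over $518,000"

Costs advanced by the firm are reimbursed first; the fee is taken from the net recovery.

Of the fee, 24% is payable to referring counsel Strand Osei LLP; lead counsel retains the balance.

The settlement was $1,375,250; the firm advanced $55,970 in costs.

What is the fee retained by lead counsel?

Fee base (net of costs): $1,375,250 − $55,970 = $1,319,280
First $79,500 at 35% = $27,825.00
Next $131,000 at 31% = $40,610.00
Next $190,500 at 27% = $51,435.00
Next $117,000 at 21% = $24,570.00
Remaining $801,280 at 17.5% = $140,224.00
Fee: $27,825.00 + $40,610.00 + $51,435.00 + $24,570.00 + $140,224.00 = $284,664.00
Referral share: 24% of $284,664.00 = $68,319.36; lead counsel retains $284,664.00 − $68,319.36 = $216,344.64.

$216,344.64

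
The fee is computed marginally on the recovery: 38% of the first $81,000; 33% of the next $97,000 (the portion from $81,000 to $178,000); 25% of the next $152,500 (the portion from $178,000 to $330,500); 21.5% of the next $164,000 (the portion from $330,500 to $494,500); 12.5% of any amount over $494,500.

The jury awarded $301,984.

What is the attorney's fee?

First $81,000 at 38% = $30,780.00
Next $97,000 at 33% = $32,010.00
Remaining $123,984 at 25% = $30,996.00
Fee: $30,780.00 + $32,010.00 + $30,996.00 = $93,786.00

$93,786.00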